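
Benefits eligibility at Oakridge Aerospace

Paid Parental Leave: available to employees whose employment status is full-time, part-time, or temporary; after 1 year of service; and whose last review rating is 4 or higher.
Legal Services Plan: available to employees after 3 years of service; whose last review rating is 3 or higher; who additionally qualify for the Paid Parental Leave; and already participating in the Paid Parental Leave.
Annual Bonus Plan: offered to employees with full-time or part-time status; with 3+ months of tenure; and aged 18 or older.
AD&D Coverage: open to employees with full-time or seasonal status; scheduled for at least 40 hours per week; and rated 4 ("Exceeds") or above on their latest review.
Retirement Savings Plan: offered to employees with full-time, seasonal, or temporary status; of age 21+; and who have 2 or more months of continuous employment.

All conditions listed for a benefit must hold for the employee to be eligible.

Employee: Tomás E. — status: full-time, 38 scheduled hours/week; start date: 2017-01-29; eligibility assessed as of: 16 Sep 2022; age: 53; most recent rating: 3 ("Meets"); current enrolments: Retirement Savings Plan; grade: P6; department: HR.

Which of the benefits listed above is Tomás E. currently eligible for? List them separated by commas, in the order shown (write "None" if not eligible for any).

Annual Bonus Plan, Retirement Savings Plan

Service from 2017-01-29 to 16 Sep 2022: 2056 days.
Paid Parental Leave — status full-time ✓; service 2056 days ≥ 1 year (≈365 days) ✓; rating 3 < 4 ✗ → not eligible.
Legal Services Plan — service 2056 days ≥ 3 years (≈1095 days) ✓; rating 3 ≥ 3 ✓; not eligible for Paid Parental Leave ✗ → not eligible.
Annual Bonus Plan — status full-time ✓; service 2056 days ≥ 3 months (≈90 days) ✓; age 53 ≥ 18 ✓ → eligible.
AD&D Coverage — status full-time ✓; 38 hrs/wk < 40 ✗ → not eligible.
Retirement Savings Plan — status full-time ✓; age 53 ≥ 21 ✓; service 2056 days ≥ 2 months (≈60 days) ✓ → eligible.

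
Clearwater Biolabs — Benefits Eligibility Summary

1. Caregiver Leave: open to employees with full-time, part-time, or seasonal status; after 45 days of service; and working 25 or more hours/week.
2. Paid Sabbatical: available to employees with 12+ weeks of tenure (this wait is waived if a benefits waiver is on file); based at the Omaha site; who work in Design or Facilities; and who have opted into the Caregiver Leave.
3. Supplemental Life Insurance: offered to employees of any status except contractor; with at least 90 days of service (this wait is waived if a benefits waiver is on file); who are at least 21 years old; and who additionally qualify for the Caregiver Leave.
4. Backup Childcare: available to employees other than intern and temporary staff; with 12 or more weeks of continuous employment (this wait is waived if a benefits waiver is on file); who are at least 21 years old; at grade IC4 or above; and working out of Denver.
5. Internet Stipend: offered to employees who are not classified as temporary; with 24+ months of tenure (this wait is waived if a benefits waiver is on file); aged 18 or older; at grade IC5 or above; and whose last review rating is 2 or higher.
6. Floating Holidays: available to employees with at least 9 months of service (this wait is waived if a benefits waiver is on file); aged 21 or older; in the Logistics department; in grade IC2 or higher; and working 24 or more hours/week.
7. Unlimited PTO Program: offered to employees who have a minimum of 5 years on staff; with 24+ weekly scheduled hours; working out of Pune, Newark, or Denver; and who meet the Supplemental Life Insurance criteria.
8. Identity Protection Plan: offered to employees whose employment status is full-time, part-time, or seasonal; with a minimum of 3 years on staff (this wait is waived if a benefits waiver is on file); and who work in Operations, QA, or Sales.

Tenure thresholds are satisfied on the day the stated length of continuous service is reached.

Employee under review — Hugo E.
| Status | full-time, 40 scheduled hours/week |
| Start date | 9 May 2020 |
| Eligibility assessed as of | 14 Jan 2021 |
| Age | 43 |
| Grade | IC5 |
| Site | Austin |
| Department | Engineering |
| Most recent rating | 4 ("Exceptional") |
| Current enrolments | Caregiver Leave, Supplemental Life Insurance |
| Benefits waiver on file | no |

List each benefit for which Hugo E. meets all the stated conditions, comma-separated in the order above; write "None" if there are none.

Service from 9 May 2020 to 14 Jan 2021: 250 days.
Caregiver Leave — status full-time ✓; service 250 days ≥ 45 days ✓; 40 hrs/wk ≥ 25 ✓ → eligible.
Paid Sabbatical — no waiver, service 250 days ≥ 12 weeks (≈84 days) ✓; site Austin ✗ (not Omaha) → not eligible.
Supplemental Life Insurance — status full-time ✓ (not excluded); no waiver, service 250 days ≥ 90 days ✓; age 43 ≥ 21 ✓; eligible for Caregiver Leave ✓ → eligible.
Backup Childcare — status full-time ✓ (not excluded); no waiver, service 250 days ≥ 12 weeks (≈84 days) ✓; age 43 ≥ 21 ✓; grade IC5 ≥ IC4 ✓; site Austin ✗ (not Denver) → not eligible.
Internet Stipend — status full-time ✓ (not excluded); no waiver, service 250 days < 24 months (≈720 days) ✗ → not eligible.
Floating Holidays — no waiver, service 250 days < 9 months (≈270 days) ✗ → not eligible.
Unlimited PTO Program — service 250 days < 5 years (≈1825 days) ✗ → not eligible.
Identity Protection Plan — status full-time ✓; no waiver, service 250 days < 3 years (≈1095 days) ✗ → not eligible.

Caregiver Leave, Supplemental Life Insurance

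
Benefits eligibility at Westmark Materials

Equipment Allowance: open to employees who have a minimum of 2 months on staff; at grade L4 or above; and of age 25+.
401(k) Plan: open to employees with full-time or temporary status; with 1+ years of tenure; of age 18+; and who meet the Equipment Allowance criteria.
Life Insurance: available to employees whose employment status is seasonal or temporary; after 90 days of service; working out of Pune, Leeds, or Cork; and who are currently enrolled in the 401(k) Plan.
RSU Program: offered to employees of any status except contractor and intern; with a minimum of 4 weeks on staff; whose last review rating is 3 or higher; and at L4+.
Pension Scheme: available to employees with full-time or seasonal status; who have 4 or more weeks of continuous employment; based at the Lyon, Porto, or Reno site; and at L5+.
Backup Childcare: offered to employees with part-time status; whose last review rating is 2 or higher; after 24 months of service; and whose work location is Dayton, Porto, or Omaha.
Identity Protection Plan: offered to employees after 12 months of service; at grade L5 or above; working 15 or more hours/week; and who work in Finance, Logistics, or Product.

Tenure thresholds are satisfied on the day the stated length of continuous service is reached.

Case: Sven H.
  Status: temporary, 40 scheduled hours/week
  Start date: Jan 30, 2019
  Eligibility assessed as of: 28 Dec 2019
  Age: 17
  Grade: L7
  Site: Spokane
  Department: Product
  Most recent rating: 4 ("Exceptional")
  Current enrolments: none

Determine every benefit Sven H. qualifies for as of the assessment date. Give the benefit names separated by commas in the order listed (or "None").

Service from Jan 30, 2019 to 28 Dec 2019: 332 days.
Equipment Allowance — service 332 days ≥ 2 months (≈60 days) ✓; grade L7 ≥ L4 ✓; age 17 < 25 ✗ → not eligible.
401(k) Plan — status temporary ✓; service 332 days < 1 year (≈365 days) ✗ → not eligible.
Life Insurance — status temporary ✓; service 332 days ≥ 90 days ✓; site Spokane ✗ (not Pune, Leeds, or Cork) → not eligible.
RSU Program — status temporary ✓ (not excluded); service 332 days ≥ 4 weeks (≈28 days) ✓; rating 4 ≥ 3 ✓; grade L7 ≥ L4 ✓ → eligible.
Pension Scheme — status temporary ✗ (requires full-time or seasonal) → not eligible.
Backup Childcare — status temporary ✗ (requires part-time) → not eligible.
Identity Protection Plan — service 332 days < 12 months (≈360 days) ✗ → not eligible.

RSU Program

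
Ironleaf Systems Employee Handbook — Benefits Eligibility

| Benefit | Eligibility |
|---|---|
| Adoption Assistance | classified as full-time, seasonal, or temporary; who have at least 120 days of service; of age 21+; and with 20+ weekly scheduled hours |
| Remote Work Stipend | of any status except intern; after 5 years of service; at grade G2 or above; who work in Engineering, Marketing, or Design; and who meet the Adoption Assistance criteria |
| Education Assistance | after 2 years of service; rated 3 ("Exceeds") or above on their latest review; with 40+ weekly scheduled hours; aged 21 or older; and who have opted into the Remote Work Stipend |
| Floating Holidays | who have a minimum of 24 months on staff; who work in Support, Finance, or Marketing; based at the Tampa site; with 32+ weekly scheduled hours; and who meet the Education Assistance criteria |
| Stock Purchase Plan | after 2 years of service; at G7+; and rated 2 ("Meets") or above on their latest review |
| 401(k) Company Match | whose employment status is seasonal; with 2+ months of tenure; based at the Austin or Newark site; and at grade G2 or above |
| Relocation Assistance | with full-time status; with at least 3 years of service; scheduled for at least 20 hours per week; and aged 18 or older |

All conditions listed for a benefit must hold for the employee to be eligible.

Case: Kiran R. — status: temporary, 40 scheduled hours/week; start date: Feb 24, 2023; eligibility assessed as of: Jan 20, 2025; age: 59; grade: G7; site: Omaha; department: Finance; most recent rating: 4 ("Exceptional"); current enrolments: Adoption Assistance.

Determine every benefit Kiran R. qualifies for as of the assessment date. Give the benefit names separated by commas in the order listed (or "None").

Adoption Assistance

Service from Feb 24, 2023 to Jan 20, 2025: 696 days.
Adoption Assistance — status temporary ✓; service 696 days ≥ 120 days ✓; age 59 ≥ 21 ✓; 40 hrs/wk ≥ 20 ✓ → eligible.
Remote Work Stipend — status temporary ✓ (not excluded); service 696 days < 5 years (≈1825 days) ✗ → not eligible.
Education Assistance — service 696 days < 2 years (≈730 days) ✗ → not eligible.
Floating Holidays — service 696 days < 24 months (≈720 days) ✗ → not eligible.
Stock Purchase Plan — service 696 days < 2 years (≈730 days) ✗ → not eligible.
401(k) Company Match — status temporary ✗ (requires seasonal) → not eligible.
Relocation Assistance — status temporary ✗ (requires full-time) → not eligible.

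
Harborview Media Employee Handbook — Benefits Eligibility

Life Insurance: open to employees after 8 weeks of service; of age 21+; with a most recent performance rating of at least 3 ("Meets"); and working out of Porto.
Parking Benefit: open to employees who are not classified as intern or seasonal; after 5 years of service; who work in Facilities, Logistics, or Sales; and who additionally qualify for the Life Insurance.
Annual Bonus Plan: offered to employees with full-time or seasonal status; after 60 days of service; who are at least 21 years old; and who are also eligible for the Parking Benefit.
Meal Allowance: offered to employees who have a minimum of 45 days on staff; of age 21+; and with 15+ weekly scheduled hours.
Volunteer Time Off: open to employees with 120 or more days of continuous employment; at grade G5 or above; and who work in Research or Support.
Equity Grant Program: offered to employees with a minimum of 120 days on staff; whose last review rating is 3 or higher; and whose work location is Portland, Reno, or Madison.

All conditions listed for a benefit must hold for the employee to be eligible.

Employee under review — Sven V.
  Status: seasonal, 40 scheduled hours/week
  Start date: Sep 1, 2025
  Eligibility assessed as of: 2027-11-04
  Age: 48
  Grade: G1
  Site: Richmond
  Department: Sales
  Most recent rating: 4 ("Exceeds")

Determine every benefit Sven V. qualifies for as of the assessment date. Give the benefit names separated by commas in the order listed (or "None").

Service from Sep 1, 2025 to 2027-11-04: 794 days.
Life Insurance — service 794 days ≥ 8 weeks (≈56 days) ✓; age 48 ≥ 21 ✓; rating 4 ≥ 3 ✓; site Richmond ✗ (not Porto) → not eligible.
Parking Benefit — status seasonal ✗ (excluded) → not eligible.
Annual Bonus Plan — status seasonal ✓; service 794 days ≥ 60 days ✓; age 48 ≥ 21 ✓; not eligible for Parking Benefit ✗ → not eligible.
Meal Allowance — service 794 days ≥ 45 days ✓; age 48 ≥ 21 ✓; 40 hrs/wk ≥ 15 ✓ → eligible.
Volunteer Time Off — service 794 days ≥ 120 days ✓; grade G1 < G5 ✗ → not eligible.
Equity Grant Program — service 794 days ≥ 120 days ✓; rating 4 ≥ 3 ✓; site Richmond ✗ (not Portland, Reno, or Madison) → not eligible.

Meal Allowance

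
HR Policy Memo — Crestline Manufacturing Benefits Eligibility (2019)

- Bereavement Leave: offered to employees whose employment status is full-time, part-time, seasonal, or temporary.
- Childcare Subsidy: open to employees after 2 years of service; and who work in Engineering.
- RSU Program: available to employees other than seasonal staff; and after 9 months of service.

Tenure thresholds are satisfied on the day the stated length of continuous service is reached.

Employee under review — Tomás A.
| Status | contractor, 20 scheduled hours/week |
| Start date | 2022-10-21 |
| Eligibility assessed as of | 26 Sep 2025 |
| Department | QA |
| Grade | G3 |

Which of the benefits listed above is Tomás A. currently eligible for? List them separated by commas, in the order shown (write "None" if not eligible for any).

Service from 2022-10-21 to 26 Sep 2025: 1071 days.
Bereavement Leave — status contractor ✗ (requires full-time, part-time, seasonal, or temporary) → not eligible.
Childcare Subsidy — service 1071 days ≥ 2 years (≈730 days) ✓; dept QA ✗ → not eligible.
RSU Program — status contractor ✓ (not excluded); service 1071 days ≥ 9 months (≈270 days) ✓ → eligible.

RSU Program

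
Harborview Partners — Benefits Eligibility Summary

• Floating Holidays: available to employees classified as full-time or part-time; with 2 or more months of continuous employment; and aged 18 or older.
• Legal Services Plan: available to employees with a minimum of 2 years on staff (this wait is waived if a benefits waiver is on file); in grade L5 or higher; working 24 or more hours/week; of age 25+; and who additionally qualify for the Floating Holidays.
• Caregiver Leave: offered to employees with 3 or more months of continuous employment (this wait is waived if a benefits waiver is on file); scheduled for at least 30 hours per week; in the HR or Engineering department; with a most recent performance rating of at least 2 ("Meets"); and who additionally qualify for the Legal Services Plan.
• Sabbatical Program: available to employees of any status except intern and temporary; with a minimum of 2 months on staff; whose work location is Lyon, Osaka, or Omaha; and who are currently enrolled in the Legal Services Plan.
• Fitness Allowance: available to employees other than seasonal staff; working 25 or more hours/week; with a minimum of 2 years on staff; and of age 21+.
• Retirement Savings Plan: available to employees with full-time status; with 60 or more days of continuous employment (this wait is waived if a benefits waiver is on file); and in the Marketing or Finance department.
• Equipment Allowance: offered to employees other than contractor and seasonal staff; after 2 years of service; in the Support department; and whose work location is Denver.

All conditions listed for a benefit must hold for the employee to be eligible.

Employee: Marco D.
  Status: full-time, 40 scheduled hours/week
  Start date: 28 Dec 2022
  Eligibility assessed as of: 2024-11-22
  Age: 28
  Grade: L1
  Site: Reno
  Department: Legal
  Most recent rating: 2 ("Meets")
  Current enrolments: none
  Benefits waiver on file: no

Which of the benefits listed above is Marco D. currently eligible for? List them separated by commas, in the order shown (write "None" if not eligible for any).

Service from 28 Dec 2022 to 2024-11-22: 695 days.
Floating Holidays — status full-time ✓; service 695 days ≥ 2 months (≈60 days) ✓; age 28 ≥ 18 ✓ → eligible.
Legal Services Plan — no waiver, service 695 days < 2 years (≈730 days) ✗ → not eligible.
Caregiver Leave — no waiver, service 695 days ≥ 3 months (≈90 days) ✓; 40 hrs/wk ≥ 30 ✓; dept Legal ✗ → not eligible.
Sabbatical Program — status full-time ✓ (not excluded); service 695 days ≥ 2 months (≈60 days) ✓; site Reno ✗ (not Lyon, Osaka, or Omaha) → not eligible.
Fitness Allowance — status full-time ✓ (not excluded); 40 hrs/wk ≥ 25 ✓; service 695 days < 2 years (≈730 days) ✗ → not eligible.
Retirement Savings Plan — status full-time ✓; no waiver, service 695 days ≥ 60 days ✓; dept Legal ✗ → not eligible.
Equipment Allowance — status full-time ✓ (not excluded); service 695 days < 2 years (≈730 days) ✗ → not eligible.

Floating Holidays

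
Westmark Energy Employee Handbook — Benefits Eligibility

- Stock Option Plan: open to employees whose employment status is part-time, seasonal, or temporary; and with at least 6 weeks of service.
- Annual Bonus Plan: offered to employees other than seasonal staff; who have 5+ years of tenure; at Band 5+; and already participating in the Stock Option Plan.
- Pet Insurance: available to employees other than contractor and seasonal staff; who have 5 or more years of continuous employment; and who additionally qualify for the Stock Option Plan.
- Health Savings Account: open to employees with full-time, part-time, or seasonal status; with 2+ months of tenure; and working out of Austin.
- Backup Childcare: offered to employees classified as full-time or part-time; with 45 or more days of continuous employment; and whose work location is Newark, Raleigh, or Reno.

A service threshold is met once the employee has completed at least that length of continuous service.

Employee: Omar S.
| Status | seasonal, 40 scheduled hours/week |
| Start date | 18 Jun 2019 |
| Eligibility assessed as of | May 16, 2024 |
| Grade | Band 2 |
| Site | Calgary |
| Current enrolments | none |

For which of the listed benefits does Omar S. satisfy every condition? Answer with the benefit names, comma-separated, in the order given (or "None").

Service from 18 Jun 2019 to May 16, 2024: 1794 days.
Stock Option Plan — status seasonal ✓; service 1794 days ≥ 6 weeks (≈42 days) ✓ → eligible.
Annual Bonus Plan — status seasonal ✗ (excluded) → not eligible.
Pet Insurance — status seasonal ✗ (excluded) → not eligible.
Health Savings Account — status seasonal ✓; service 1794 days ≥ 2 months (≈60 days) ✓; site Calgary ✗ (not Austin) → not eligible.
Backup Childcare — status seasonal ✗ (requires full-time or part-time) → not eligible.

Stock Option Plan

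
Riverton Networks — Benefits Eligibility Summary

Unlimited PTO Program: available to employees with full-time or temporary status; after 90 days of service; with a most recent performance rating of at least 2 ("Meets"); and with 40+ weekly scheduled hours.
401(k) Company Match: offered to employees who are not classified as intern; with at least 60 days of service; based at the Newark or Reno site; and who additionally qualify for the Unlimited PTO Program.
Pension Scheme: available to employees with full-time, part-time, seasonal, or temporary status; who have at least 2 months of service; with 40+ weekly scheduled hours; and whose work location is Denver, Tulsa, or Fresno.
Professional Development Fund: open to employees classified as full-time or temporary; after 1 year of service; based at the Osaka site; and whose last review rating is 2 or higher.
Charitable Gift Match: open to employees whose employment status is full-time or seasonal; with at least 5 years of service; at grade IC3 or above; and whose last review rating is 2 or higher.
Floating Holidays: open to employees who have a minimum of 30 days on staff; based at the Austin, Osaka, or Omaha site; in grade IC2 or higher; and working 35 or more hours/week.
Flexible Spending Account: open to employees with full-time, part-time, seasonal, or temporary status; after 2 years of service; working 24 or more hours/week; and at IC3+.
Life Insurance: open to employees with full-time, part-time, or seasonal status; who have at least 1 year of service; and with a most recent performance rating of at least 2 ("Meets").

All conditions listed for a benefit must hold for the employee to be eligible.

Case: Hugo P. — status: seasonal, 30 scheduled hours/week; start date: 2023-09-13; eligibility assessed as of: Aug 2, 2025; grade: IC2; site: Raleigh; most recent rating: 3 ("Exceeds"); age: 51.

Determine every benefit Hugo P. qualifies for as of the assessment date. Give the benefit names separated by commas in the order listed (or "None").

Life Insurance

Service from 2023-09-13 to Aug 2, 2025: 689 days.
Unlimited PTO Program — status seasonal ✗ (requires full-time or temporary) → not eligible.
401(k) Company Match — status seasonal ✓ (not excluded); service 689 days ≥ 60 days ✓; site Raleigh ✗ (not Newark or Reno) → not eligible.
Pension Scheme — status seasonal ✓; service 689 days ≥ 2 months (≈60 days) ✓; 30 hrs/wk < 40 ✗ → not eligible.
Professional Development Fund — status seasonal ✗ (requires full-time or temporary) → not eligible.
Charitable Gift Match — status seasonal ✓; service 689 days < 5 years (≈1825 days) ✗ → not eligible.
Floating Holidays — service 689 days ≥ 30 days ✓; site Raleigh ✗ (not Austin, Osaka, or Omaha) → not eligible.
Flexible Spending Account — status seasonal ✓; service 689 days < 2 years (≈730 days) ✗ → not eligible.
Life Insurance — status seasonal ✓; service 689 days ≥ 1 year (≈365 days) ✓; rating 3 ≥ 2 ✓ → eligible.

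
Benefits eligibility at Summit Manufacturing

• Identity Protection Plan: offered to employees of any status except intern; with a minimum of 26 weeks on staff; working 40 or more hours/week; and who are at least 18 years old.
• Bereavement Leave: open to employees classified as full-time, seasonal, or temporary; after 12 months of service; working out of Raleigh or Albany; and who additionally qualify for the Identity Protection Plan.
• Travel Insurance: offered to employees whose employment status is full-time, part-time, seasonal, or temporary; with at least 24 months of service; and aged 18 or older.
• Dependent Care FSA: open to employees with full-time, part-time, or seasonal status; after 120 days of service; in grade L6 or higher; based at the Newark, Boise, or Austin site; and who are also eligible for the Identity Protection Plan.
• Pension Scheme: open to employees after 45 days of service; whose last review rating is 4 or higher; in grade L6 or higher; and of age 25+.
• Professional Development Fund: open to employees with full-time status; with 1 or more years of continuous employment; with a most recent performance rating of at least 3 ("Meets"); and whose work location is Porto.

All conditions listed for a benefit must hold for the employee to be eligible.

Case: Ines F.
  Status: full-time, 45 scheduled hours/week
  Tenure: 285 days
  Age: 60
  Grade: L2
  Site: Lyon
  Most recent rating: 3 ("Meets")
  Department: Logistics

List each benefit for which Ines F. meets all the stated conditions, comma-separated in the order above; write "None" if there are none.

Identity Protection Plan

Identity Protection Plan — status full-time ✓ (not excluded); service 285 days ≥ 26 weeks (≈182 days) ✓; 45 hrs/wk ≥ 40 ✓; age 60 ≥ 18 ✓ → eligible.
Bereavement Leave — status full-time ✓; service 285 days < 12 months (≈360 days) ✗ → not eligible.
Travel Insurance — status full-time ✓; service 285 days < 24 months (≈720 days) ✗ → not eligible.
Dependent Care FSA — status full-time ✓; service 285 days ≥ 120 days ✓; grade L2 < L6 ✗ → not eligible.
Pension Scheme — service 285 days ≥ 45 days ✓; rating 3 < 4 ✗ → not eligible.
Professional Development Fund — status full-time ✓; service 285 days < 1 year (≈365 days) ✗ → not eligible.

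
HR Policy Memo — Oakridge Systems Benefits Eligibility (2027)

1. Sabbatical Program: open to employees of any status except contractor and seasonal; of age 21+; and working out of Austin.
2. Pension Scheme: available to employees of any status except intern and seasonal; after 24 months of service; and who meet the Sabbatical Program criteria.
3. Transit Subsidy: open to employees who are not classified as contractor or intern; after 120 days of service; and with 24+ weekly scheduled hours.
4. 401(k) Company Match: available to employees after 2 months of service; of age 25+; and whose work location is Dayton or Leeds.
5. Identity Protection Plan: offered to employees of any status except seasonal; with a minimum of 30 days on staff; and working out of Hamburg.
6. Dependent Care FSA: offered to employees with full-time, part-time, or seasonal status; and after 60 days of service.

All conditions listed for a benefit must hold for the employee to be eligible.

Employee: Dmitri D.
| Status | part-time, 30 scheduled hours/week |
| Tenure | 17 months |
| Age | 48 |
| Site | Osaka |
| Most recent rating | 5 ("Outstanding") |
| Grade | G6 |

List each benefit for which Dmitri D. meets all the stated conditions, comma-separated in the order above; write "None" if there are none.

Sabbatical Program — status part-time ✓ (not excluded); age 48 ≥ 21 ✓; site Osaka ✗ (not Austin) → not eligible.
Pension Scheme — status part-time ✓ (not excluded); service 17 months < 24 months ✗ → not eligible.
Transit Subsidy — status part-time ✓ (not excluded); service 17 months ≥ 120 days ✓; 30 hrs/wk ≥ 24 ✓ → eligible.
401(k) Company Match — service 17 months ≥ 2 months ✓; age 48 ≥ 25 ✓; site Osaka ✗ (not Dayton or Leeds) → not eligible.
Identity Protection Plan — status part-time ✓ (not excluded); service 17 months ≥ 30 days ✓; site Osaka ✗ (not Hamburg) → not eligible.
Dependent Care FSA — status part-time ✓; service 17 months ≥ 60 days ✓ → eligible.

Transit Subsidy, Dependent Care FSA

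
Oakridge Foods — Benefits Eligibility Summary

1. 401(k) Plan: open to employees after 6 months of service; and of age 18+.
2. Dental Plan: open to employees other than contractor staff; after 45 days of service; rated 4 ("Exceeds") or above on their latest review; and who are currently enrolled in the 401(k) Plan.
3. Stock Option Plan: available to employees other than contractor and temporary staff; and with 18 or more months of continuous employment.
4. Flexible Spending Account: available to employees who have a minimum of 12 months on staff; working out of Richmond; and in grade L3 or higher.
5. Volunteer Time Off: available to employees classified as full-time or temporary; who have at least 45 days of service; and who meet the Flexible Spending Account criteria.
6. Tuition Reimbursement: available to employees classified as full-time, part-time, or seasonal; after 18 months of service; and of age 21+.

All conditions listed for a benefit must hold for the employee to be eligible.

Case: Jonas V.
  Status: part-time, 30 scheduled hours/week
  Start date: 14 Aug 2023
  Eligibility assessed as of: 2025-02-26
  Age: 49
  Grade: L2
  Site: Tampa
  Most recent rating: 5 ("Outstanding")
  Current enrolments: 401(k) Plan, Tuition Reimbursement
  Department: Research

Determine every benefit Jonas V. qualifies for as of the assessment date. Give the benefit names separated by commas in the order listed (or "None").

Service from 14 Aug 2023 to 2025-02-26: 562 days.
401(k) Plan — service 562 days ≥ 6 months (≈180 days) ✓; age 49 ≥ 18 ✓ → eligible.
Dental Plan — status part-time ✓ (not excluded); service 562 days ≥ 45 days ✓; rating 5 ≥ 4 ✓; enrolled in 401(k) Plan ✓ → eligible.
Stock Option Plan — status part-time ✓ (not excluded); service 562 days ≥ 18 months (≈540 days) ✓ → eligible.
Flexible Spending Account — service 562 days ≥ 12 months (≈360 days) ✓; site Tampa ✗ (not Richmond) → not eligible.
Volunteer Time Off — status part-time ✗ (requires full-time or temporary) → not eligible.
Tuition Reimbursement — status part-time ✓; service 562 days ≥ 18 months (≈540 days) ✓; age 49 ≥ 21 ✓ → eligible.

401(k) Plan, Dental Plan, Stock Option Plan, Tuition Reimbursement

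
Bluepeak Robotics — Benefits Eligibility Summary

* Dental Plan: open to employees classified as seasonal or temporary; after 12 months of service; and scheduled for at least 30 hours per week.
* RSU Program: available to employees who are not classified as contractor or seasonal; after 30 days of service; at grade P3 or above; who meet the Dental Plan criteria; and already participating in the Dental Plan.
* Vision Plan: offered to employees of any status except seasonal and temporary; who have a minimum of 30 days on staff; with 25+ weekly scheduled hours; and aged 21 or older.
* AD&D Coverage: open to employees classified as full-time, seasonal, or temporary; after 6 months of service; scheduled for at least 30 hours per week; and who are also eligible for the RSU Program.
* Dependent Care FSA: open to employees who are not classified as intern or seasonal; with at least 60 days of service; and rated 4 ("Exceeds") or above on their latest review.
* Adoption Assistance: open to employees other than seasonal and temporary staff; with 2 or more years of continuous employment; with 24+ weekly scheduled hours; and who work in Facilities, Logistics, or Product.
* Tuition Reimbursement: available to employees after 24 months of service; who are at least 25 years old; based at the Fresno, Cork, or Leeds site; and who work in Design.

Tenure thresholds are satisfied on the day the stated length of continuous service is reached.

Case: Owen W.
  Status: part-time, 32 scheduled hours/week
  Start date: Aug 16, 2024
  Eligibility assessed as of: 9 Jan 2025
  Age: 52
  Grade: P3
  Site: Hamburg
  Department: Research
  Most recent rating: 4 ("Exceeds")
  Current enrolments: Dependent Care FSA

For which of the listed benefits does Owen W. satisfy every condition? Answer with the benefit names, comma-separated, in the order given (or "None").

Service from Aug 16, 2024 to 9 Jan 2025: 146 days.
Dental Plan — status part-time ✗ (requires seasonal or temporary) → not eligible.
RSU Program — status part-time ✓ (not excluded); service 146 days ≥ 30 days ✓; grade P3 ≥ P3 ✓; not eligible for Dental Plan ✗ → not eligible.
Vision Plan — status part-time ✓ (not excluded); service 146 days ≥ 30 days ✓; 32 hrs/wk ≥ 25 ✓; age 52 ≥ 21 ✓ → eligible.
AD&D Coverage — status part-time ✗ (requires full-time, seasonal, or temporary) → not eligible.
Dependent Care FSA — status part-time ✓ (not excluded); service 146 days ≥ 60 days ✓; rating 4 ≥ 4 ✓ → eligible.
Adoption Assistance — status part-time ✓ (not excluded); service 146 days < 2 years (≈730 days) ✗ → not eligible.
Tuition Reimbursement — service 146 days < 24 months (≈720 days) ✗ → not eligible.

Vision Plan, Dependent Care FSA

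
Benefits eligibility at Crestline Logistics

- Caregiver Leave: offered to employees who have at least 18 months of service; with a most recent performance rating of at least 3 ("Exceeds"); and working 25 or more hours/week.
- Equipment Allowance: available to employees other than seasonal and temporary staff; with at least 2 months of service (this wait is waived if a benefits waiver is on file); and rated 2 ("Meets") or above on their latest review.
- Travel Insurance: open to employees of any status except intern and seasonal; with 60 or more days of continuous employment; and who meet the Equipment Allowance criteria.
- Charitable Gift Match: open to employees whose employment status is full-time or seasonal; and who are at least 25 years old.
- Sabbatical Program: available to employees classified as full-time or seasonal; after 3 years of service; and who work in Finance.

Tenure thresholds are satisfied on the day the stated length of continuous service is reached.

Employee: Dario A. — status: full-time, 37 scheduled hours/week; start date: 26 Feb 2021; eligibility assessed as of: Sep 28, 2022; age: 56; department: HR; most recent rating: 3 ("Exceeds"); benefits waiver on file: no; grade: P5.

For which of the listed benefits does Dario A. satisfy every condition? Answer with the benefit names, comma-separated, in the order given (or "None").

Service from 26 Feb 2021 to Sep 28, 2022: 579 days.
Caregiver Leave — service 579 days ≥ 18 months (≈540 days) ✓; rating 3 ≥ 3 ✓; 37 hrs/wk ≥ 25 ✓ → eligible.
Equipment Allowance — status full-time ✓ (not excluded); no waiver, service 579 days ≥ 2 months (≈60 days) ✓; rating 3 ≥ 2 ✓ → eligible.
Travel Insurance — status full-time ✓ (not excluded); service 579 days ≥ 60 days ✓; eligible for Equipment Allowance ✓ → eligible.
Charitable Gift Match — status full-time ✓; age 56 ≥ 25 ✓ → eligible.
Sabbatical Program — status full-time ✓; service 579 days < 3 years (≈1095 days) ✗ → not eligible.

Caregiver Leave, Equipment Allowance, Travel Insurance, Charitable Gift Match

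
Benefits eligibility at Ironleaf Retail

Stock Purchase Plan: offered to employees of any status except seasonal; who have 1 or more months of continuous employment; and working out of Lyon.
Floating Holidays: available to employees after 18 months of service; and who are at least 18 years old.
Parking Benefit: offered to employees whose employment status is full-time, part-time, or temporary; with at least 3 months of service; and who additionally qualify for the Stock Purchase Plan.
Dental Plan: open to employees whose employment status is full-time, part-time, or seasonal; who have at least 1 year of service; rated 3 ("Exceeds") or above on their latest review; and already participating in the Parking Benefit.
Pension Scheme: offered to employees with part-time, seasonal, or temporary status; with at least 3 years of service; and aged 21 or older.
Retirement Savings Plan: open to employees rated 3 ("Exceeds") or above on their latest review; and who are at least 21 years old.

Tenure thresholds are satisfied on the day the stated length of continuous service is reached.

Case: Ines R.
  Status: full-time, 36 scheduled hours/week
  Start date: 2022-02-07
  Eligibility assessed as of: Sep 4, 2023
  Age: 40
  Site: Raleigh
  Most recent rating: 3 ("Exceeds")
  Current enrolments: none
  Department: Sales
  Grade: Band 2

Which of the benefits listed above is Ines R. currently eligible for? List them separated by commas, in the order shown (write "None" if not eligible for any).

Service from 2022-02-07 to Sep 4, 2023: 574 days.
Stock Purchase Plan — status full-time ✓ (not excluded); service 574 days ≥ 1 month (≈30 days) ✓; site Raleigh ✗ (not Lyon) → not eligible.
Floating Holidays — service 574 days ≥ 18 months (≈540 days) ✓; age 40 ≥ 18 ✓ → eligible.
Parking Benefit — status full-time ✓; service 574 days ≥ 3 months (≈90 days) ✓; not eligible for Stock Purchase Plan ✗ → not eligible.
Dental Plan — status full-time ✓; service 574 days ≥ 1 year (≈365 days) ✓; rating 3 ≥ 3 ✓; not enrolled in Parking Benefit ✗ → not eligible.
Pension Scheme — status full-time ✗ (requires part-time, seasonal, or temporary) → not eligible.
Retirement Savings Plan — rating 3 ≥ 3 ✓; age 40 ≥ 21 ✓ → eligible.

Floating Holidays, Retirement Savings Plan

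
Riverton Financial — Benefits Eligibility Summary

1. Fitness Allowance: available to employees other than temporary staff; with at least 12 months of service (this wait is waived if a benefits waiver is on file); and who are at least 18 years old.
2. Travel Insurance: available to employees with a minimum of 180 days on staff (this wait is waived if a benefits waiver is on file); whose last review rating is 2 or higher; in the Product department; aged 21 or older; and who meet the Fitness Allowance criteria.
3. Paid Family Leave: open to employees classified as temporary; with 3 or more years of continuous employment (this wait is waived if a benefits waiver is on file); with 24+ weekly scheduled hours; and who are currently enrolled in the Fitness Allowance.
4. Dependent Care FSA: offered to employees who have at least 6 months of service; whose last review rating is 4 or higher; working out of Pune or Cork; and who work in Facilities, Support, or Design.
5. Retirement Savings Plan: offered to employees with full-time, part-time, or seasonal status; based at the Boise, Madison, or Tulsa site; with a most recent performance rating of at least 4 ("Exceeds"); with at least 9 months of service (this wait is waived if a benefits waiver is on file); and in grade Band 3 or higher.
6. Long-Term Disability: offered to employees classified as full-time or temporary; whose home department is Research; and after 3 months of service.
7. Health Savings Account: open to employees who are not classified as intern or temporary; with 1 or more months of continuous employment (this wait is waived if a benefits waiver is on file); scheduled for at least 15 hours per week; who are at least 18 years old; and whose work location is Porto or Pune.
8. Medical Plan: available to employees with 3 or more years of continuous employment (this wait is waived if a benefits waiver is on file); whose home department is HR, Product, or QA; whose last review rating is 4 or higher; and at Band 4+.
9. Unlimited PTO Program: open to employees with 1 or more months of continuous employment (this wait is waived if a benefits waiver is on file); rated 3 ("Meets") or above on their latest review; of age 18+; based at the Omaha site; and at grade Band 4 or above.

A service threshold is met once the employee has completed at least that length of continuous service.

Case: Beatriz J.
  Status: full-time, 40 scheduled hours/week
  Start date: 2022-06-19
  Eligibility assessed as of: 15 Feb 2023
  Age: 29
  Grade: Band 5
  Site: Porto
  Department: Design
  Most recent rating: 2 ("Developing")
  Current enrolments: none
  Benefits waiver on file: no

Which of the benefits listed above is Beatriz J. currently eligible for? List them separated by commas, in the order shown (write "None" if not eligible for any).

Health Savings Account

Service from 2022-06-19 to 15 Feb 2023: 241 days.
Fitness Allowance — status full-time ✓ (not excluded); no waiver, service 241 days < 12 months (≈360 days) ✗ → not eligible.
Travel Insurance — no waiver, service 241 days ≥ 180 days ✓; rating 2 ≥ 2 ✓; dept Design ✗ → not eligible.
Paid Family Leave — status full-time ✗ (requires temporary) → not eligible.
Dependent Care FSA — service 241 days ≥ 6 months (≈180 days) ✓; rating 2 < 4 ✗ → not eligible.
Retirement Savings Plan — status full-time ✓; site Porto ✗ (not Boise, Madison, or Tulsa) → not eligible.
Long-Term Disability — status full-time ✓; dept Design ✗ → not eligible.
Health Savings Account — status full-time ✓ (not excluded); no waiver, service 241 days ≥ 1 month (≈30 days) ✓; 40 hrs/wk ≥ 15 ✓; age 29 ≥ 18 ✓; site Porto ✓ → eligible.
Medical Plan — no waiver, service 241 days < 3 years (≈1095 days) ✗ → not eligible.
Unlimited PTO Program — no waiver, service 241 days ≥ 1 month (≈30 days) ✓; rating 2 < 3 ✗ → not eligible.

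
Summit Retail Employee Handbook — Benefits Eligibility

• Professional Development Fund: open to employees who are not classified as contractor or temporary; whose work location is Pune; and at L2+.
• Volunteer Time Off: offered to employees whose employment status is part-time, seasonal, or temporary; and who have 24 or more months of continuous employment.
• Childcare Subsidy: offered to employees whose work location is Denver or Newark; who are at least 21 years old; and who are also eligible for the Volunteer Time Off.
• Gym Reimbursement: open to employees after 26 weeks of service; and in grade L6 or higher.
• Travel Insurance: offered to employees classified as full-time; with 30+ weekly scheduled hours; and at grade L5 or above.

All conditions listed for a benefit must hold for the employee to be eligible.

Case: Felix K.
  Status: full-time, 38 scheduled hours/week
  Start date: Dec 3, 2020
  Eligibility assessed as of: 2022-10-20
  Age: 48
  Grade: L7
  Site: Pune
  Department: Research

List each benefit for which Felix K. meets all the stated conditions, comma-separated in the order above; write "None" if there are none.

Professional Development Fund, Gym Reimbursement, Travel Insurance

Service from Dec 3, 2020 to 2022-10-20: 686 days.
Professional Development Fund — status full-time ✓ (not excluded); site Pune ✓; grade L7 ≥ L2 ✓ → eligible.
Volunteer Time Off — status full-time ✗ (requires part-time, seasonal, or temporary) → not eligible.
Childcare Subsidy — site Pune ✗ (not Denver or Newark) → not eligible.
Gym Reimbursement — service 686 days ≥ 26 weeks (≈182 days) ✓; grade L7 ≥ L6 ✓ → eligible.
Travel Insurance — status full-time ✓; 38 hrs/wk ≥ 30 ✓; grade L7 ≥ L5 ✓ → eligible.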